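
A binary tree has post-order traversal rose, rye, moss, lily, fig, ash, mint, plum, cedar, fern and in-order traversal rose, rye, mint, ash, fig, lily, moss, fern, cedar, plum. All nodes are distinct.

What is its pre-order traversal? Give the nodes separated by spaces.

The last element of post-order is the root; it splits in-order into left and right subtrees.
Root fern: left subtree has 7 nodes {rose, rye, mint, ash, fig, lily, moss}, right has 2 {cedar, plum}.
  Root mint: left subtree has 2 nodes {rose, rye}, right has 4 {ash, fig, lily, moss}.
    Root rye: left subtree has 1 node {rose}, right has 0 { }.
    Root ash: left subtree has 0 nodes { }, right has 3 {fig, lily, moss}.
      Root fig: left subtree has 0 nodes { }, right has 2 {lily, moss}.
        Root lily: left subtree has 0 nodes { }, right has 1 {moss}.
  Root cedar: left subtree has 0 nodes { }, right has 1 {plum}.

fern mint rye rose ash fig lily moss cedar plum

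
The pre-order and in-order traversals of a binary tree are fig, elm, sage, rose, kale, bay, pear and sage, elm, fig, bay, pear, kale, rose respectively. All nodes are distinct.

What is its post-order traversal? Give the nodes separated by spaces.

The first element of pre-order is the root; it splits in-order into left and right subtrees.
Root fig: left subtree has 2 nodes {sage, elm}, right has 4 {bay, pear, kale, rose}.
  Root elm: left subtree has 1 node {sage}, right has 0 { }.
  Root rose: left subtree has 3 nodes {bay, pear, kale}, right has 0 { }.
    Root kale: left subtree has 2 nodes {bay, pear}, right has 0 { }.
      Root bay: left subtree has 0 nodes { }, right has 1 {pear}.

sage elm pear bay kale rose fig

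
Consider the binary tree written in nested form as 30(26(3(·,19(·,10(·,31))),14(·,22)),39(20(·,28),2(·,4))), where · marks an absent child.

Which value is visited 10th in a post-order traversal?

4

Post-order visits the left subtree, then the right subtree, then the node.
At 30: go left to 26.
  At 26: go left to 3.
    At 3: no left child.
    At 3: go right to 19.
      At 19: no left child.
      At 19: go right to 10.
        At 10: no left child.
        At 10: go right to 31.
          31 is a leaf — visit 31.
        Visit 10.
      Visit 19.
    Visit 3.
  At 26: go right to 14.
    At 14: no left child.
    At 14: go right to 22.
      22 is a leaf — visit 22.
    Visit 14.
  Visit 26.
At 30: go right to 39.
  At 39: go left to 20.
    At 20: no left child.
    At 20: go right to 28.
      28 is a leaf — visit 28.
    Visit 20.
  At 39: go right to 2.
    At 2: no left child.
    At 2: go right to 4.
      4 is a leaf — visit 4.
    Visit 2.
  Visit 39.
Visit 30.
Full post-order sequence: 31, 10, 19, 3, 22, 14, 26, 28, 20, 4, 2, 39, 30.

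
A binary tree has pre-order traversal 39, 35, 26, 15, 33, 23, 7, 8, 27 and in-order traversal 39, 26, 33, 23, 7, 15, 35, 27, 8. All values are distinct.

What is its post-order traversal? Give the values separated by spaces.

The first element of pre-order is the root; it splits in-order into left and right subtrees.
Root 39: left subtree has 0 nodes { }, right has 8 {26, 33, 23, 7, 15, 35, 27, 8}.
  Root 35: left subtree has 5 nodes {26, 33, 23, 7, 15}, right has 2 {27, 8}.
    Root 26: left subtree has 0 nodes { }, right has 4 {33, 23, 7, 15}.
      Root 15: left subtree has 3 nodes {33, 23, 7}, right has 0 { }.
        Root 33: left subtree has 0 nodes { }, right has 2 {23, 7}.
          Root 23: left subtree has 0 nodes { }, right has 1 {7}.
    Root 8: left subtree has 1 node {27}, right has 0 { }.

7 23 33 15 26 27 8 35 39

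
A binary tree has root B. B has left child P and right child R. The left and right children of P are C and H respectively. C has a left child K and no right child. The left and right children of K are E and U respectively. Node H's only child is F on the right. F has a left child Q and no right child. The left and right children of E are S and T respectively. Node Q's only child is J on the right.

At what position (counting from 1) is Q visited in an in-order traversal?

In-order visits the left subtree, then the node, then the right subtree.
At B: go left to P.
  At P: go left to C.
    At C: go left to K.
      At K: go left to E.
        At E: go left to S.
          S is a leaf — visit S.
        Visit E.
        At E: go right to T.
          T is a leaf — visit T.
      Visit K.
      At K: go right to U.
        U is a leaf — visit U.
    Visit C.
    At C: no right child.
  Visit P.
  At P: go right to H.
    At H: no left child.
    Visit H.
    At H: go right to F.
      At F: go left to Q.
        At Q: no left child.
        Visit Q.
        At Q: go right to J.
          J is a leaf — visit J.
      Visit F.
      At F: no right child.
Visit B.
At B: go right to R.
  R is a leaf — visit R.
Full in-order sequence: S, E, T, K, U, C, P, H, Q, J, F, B, R.

9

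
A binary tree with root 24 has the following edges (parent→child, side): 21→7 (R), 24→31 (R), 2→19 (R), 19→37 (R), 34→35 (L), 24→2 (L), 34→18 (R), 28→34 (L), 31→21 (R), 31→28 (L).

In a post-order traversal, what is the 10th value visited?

31

Post-order visits the left subtree, then the right subtree, then the node.
At 24: go left to 2.
  At 2: no left child.
  At 2: go right to 19.
    At 19: no left child.
    At 19: go right to 37.
      37 is a leaf — visit 37.
    Visit 19.
  Visit 2.
At 24: go right to 31.
  At 31: go left to 28.
    At 28: go left to 34.
      At 34: go left to 35.
        35 is a leaf — visit 35.
      At 34: go right to 18.
        18 is a leaf — visit 18.
      Visit 34.
    At 28: no right child.
    Visit 28.
  At 31: go right to 21.
    At 21: no left child.
    At 21: go right to 7.
      7 is a leaf — visit 7.
    Visit 21.
  Visit 31.
Visit 24.
Full post-order sequence: 37, 19, 2, 35, 18, 34, 28, 7, 21, 31, 24.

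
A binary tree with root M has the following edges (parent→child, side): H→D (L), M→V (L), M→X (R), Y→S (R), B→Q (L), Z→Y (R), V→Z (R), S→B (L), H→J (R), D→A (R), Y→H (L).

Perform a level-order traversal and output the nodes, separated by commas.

Level-order visits nodes level by level from the root, left to right within each level.
Level 0: M
Level 1: V, X
Level 2: Z
Level 3: Y
Level 4: H, S
Level 5: D, J, B
Level 6: A, Q

M, V, X, Z, Y, H, S, D, J, B, A, Q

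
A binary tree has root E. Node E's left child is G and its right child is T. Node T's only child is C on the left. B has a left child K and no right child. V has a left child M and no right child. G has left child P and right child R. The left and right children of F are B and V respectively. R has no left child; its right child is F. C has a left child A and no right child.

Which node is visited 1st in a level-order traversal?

E

Level-order visits nodes level by level from the root, left to right within each level.
Level 0: E
Level 1: G, T
Level 2: P, R, C
Level 3: F, A
Level 4: B, V
Level 5: K, M
Full level-order sequence: E, G, T, P, R, C, F, A, B, V, K, M.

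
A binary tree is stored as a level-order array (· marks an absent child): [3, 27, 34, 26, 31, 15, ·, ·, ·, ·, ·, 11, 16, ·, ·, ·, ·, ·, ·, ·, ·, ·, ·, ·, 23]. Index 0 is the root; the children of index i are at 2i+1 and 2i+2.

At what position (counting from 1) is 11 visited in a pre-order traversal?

Pre-order visits the node, then its left subtree, then its right subtree.
Visit 3.
At 3: go left to 27.
  Visit 27.
  At 27: go left to 26.
    26 is a leaf — visit 26.
  At 27: go right to 31.
    31 is a leaf — visit 31.
At 3: go right to 34.
  Visit 34.
  At 34: go left to 15.
    Visit 15.
    At 15: go left to 11.
      Visit 11.
      At 11: no left child.
      At 11: go right to 23.
        23 is a leaf — visit 23.
    At 15: go right to 16.
      16 is a leaf — visit 16.
  At 34: no right child.
Full pre-order sequence: 3, 27, 26, 31, 34, 15, 11, 23, 16.

7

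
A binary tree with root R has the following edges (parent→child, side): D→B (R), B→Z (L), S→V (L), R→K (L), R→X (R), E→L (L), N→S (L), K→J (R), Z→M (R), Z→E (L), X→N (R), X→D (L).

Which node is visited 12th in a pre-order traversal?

S

Pre-order visits the node, then its left subtree, then its right subtree.
Visit R.
At R: go left to K.
  Visit K.
  At K: no left child.
  At K: go right to J.
    J is a leaf — visit J.
At R: go right to X.
  Visit X.
  At X: go left to D.
    Visit D.
    At D: no left child.
    At D: go right to B.
      Visit B.
      At B: go left to Z.
        Visit Z.
        At Z: go left to E.
          Visit E.
          At E: go left to L.
            L is a leaf — visit L.
          At E: no right child.
        At Z: go right to M.
          M is a leaf — visit M.
      At B: no right child.
  At X: go right to N.
    Visit N.
    At N: go left to S.
      Visit S.
      At S: go left to V.
        V is a leaf — visit V.
      At S: no right child.
    At N: no right child.
Full pre-order sequence: R, K, J, X, D, B, Z, E, L, M, N, S, V.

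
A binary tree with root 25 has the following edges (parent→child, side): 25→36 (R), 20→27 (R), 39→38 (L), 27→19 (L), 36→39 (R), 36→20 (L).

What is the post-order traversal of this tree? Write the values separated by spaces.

Post-order visits the left subtree, then the right subtree, then the node.
At 25: no left child.
At 25: go right to 36.
  At 36: go left to 20.
    At 20: no left child.
    At 20: go right to 27.
      At 27: go left to 19.
        19 is a leaf — visit 19.
      At 27: no right child.
      Visit 27.
    Visit 20.
  At 36: go right to 39.
    At 39: go left to 38.
      38 is a leaf — visit 38.
    At 39: no right child.
    Visit 39.
  Visit 36.
Visit 25.

19 27 20 38 39 36 25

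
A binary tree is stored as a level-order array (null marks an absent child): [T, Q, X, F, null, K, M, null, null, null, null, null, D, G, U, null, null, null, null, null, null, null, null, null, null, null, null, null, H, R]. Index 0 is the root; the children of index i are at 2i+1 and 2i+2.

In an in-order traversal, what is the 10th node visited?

R

In-order visits the left subtree, then the node, then the right subtree.
At T: go left to Q.
  At Q: go left to F.
    F is a leaf — visit F.
  Visit Q.
  At Q: no right child.
Visit T.
At T: go right to X.
  At X: go left to K.
    At K: no left child.
    Visit K.
    At K: go right to D.
      D is a leaf — visit D.
  Visit X.
  At X: go right to M.
    At M: go left to G.
      At G: no left child.
      Visit G.
      At G: go right to H.
        H is a leaf — visit H.
    Visit M.
    At M: go right to U.
      At U: go left to R.
        R is a leaf — visit R.
      Visit U.
      At U: no right child.
Full in-order sequence: F, Q, T, K, D, X, G, H, M, R, U.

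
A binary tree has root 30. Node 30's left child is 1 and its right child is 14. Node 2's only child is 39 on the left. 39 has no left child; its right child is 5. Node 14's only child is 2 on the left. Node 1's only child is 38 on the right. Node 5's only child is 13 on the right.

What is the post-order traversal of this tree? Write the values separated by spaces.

38 1 13 5 39 2 14 30

Post-order visits the left subtree, then the right subtree, then the node.
At 30: go left to 1.
  At 1: no left child.
  At 1: go right to 38.
    38 is a leaf — visit 38.
  Visit 1.
At 30: go right to 14.
  At 14: go left to 2.
    At 2: go left to 39.
      At 39: no left child.
      At 39: go right to 5.
        At 5: no left child.
        At 5: go right to 13.
          13 is a leaf — visit 13.
        Visit 5.
      Visit 39.
    At 2: no right child.
    Visit 2.
  At 14: no right child.
  Visit 14.
Visit 30.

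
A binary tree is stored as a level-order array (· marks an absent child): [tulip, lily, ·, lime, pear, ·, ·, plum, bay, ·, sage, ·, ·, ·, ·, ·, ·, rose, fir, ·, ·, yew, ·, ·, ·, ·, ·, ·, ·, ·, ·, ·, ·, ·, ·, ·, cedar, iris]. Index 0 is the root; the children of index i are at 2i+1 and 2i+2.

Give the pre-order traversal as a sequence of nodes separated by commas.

tulip, lily, lime, plum, bay, rose, cedar, fir, iris, pear, sage, yew

Pre-order visits the node, then its left subtree, then its right subtree.
Visit tulip.
At tulip: go left to lily.
  Visit lily.
  At lily: go left to lime.
    Visit lime.
    At lime: go left to plum.
      plum is a leaf — visit plum.
    At lime: go right to bay.
      Visit bay.
      At bay: go left to rose.
        Visit rose.
        At rose: no left child.
        At rose: go right to cedar.
          cedar is a leaf — visit cedar.
      At bay: go right to fir.
        Visit fir.
        At fir: go left to iris.
          iris is a leaf — visit iris.
        At fir: no right child.
  At lily: go right to pear.
    Visit pear.
    At pear: no left child.
    At pear: go right to sage.
      Visit sage.
      At sage: go left to yew.
        yew is a leaf — visit yew.
      At sage: no right child.
At tulip: no right child.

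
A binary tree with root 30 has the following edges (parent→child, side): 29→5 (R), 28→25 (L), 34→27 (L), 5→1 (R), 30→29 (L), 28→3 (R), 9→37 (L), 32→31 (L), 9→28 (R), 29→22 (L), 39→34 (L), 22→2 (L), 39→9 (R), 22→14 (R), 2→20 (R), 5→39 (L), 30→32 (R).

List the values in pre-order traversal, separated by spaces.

30 29 22 2 20 14 5 39 34 27 9 37 28 25 3 1 32 31

Pre-order visits the node, then its left subtree, then its right subtree.
Visit 30.
At 30: go left to 29.
  Visit 29.
  At 29: go left to 22.
    Visit 22.
    At 22: go left to 2.
      Visit 2.
      At 2: no left child.
      At 2: go right to 20.
        20 is a leaf — visit 20.
    At 22: go right to 14.
      14 is a leaf — visit 14.
  At 29: go right to 5.
    Visit 5.
    At 5: go left to 39.
      Visit 39.
      At 39: go left to 34.
        Visit 34.
        At 34: go left to 27.
          27 is a leaf — visit 27.
        At 34: no right child.
      At 39: go right to 9.
        Visit 9.
        At 9: go left to 37.
          37 is a leaf — visit 37.
        At 9: go right to 28.
          Visit 28.
          At 28: go left to 25.
            25 is a leaf — visit 25.
          At 28: go right to 3.
            3 is a leaf — visit 3.
    At 5: go right to 1.
      1 is a leaf — visit 1.
At 30: go right to 32.
  Visit 32.
  At 32: go left to 31.
    31 is a leaf — visit 31.
  At 32: no right child.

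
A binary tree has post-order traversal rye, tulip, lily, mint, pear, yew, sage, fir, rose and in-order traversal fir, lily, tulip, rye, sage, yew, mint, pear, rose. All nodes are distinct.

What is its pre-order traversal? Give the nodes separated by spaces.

The last element of post-order is the root; it splits in-order into left and right subtrees.
Root rose: left subtree has 8 nodes {fir, lily, tulip, rye, sage, yew, mint, pear}, right has 0 { }.
  Root fir: left subtree has 0 nodes { }, right has 7 {lily, tulip, rye, sage, yew, mint, pear}.
    Root sage: left subtree has 3 nodes {lily, tulip, rye}, right has 3 {yew, mint, pear}.
      Root lily: left subtree has 0 nodes { }, right has 2 {tulip, rye}.
        Root tulip: left subtree has 0 nodes { }, right has 1 {rye}.
      Root yew: left subtree has 0 nodes { }, right has 2 {mint, pear}.
        Root pear: left subtree has 1 node {mint}, right has 0 { }.

rose fir sage lily tulip rye yew pear mint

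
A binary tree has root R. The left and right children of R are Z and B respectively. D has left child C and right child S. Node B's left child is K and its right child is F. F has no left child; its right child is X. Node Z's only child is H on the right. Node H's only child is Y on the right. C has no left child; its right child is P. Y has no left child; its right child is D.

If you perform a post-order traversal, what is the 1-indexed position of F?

10

Post-order visits the left subtree, then the right subtree, then the node.
At R: go left to Z.
  At Z: no left child.
  At Z: go right to H.
    At H: no left child.
    At H: go right to Y.
      At Y: no left child.
      At Y: go right to D.
        At D: go left to C.
          At C: no left child.
          At C: go right to P.
            P is a leaf — visit P.
          Visit C.
        At D: go right to S.
          S is a leaf — visit S.
        Visit D.
      Visit Y.
    Visit H.
  Visit Z.
At R: go right to B.
  At B: go left to K.
    K is a leaf — visit K.
  At B: go right to F.
    At F: no left child.
    At F: go right to X.
      X is a leaf — visit X.
    Visit F.
  Visit B.
Visit R.
Full post-order sequence: P, C, S, D, Y, H, Z, K, X, F, B, R.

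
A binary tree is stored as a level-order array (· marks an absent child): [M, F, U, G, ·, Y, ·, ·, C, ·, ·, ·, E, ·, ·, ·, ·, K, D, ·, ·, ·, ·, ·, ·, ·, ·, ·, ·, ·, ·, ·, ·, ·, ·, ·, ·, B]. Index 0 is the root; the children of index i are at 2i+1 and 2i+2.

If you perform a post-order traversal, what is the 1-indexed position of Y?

Post-order visits the left subtree, then the right subtree, then the node.
At M: go left to F.
  At F: go left to G.
    At G: no left child.
    At G: go right to C.
      At C: go left to K.
        K is a leaf — visit K.
      At C: go right to D.
        At D: go left to B.
          B is a leaf — visit B.
        At D: no right child.
        Visit D.
      Visit C.
    Visit G.
  At F: no right child.
  Visit F.
At M: go right to U.
  At U: go left to Y.
    At Y: no left child.
    At Y: go right to E.
      E is a leaf — visit E.
    Visit Y.
  At U: no right child.
  Visit U.
Visit M.
Full post-order sequence: K, B, D, C, G, F, E, Y, U, M.

8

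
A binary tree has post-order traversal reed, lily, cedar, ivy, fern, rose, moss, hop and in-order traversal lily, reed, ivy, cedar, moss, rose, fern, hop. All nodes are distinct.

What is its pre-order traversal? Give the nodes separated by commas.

The last element of post-order is the root; it splits in-order into left and right subtrees.
Root hop: left subtree has 7 nodes {lily, reed, ivy, cedar, moss, rose, fern}, right has 0 { }.
  Root moss: left subtree has 4 nodes {lily, reed, ivy, cedar}, right has 2 {rose, fern}.
    Root ivy: left subtree has 2 nodes {lily, reed}, right has 1 {cedar}.
      Root lily: left subtree has 0 nodes { }, right has 1 {reed}.
    Root rose: left subtree has 0 nodes { }, right has 1 {fern}.

hop, moss, ivy, lily, reed, cedar, rose, fern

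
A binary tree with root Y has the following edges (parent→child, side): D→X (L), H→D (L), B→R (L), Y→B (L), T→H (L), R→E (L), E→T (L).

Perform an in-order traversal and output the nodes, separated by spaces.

X D H T E R B Y

In-order visits the left subtree, then the node, then the right subtree.
At Y: go left to B.
  At B: go left to R.
    At R: go left to E.
      At E: go left to T.
        At T: go left to H.
          At H: go left to D.
            At D: go left to X.
              X is a leaf — visit X.
            Visit D.
            At D: no right child.
          Visit H.
          At H: no right child.
        Visit T.
        At T: no right child.
      Visit E.
      At E: no right child.
    Visit R.
    At R: no right child.
  Visit B.
  At B: no right child.
Visit Y.
At Y: no right child.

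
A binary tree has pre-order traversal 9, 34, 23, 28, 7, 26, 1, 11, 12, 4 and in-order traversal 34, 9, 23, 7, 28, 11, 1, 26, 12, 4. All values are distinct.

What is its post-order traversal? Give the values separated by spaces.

34 7 11 1 4 12 26 28 23 9

The first element of pre-order is the root; it splits in-order into left and right subtrees.
Root 9: left subtree has 1 node {34}, right has 8 {23, 7, 28, 11, 1, 26, 12, 4}.
  Root 23: left subtree has 0 nodes { }, right has 7 {7, 28, 11, 1, 26, 12, 4}.
    Root 28: left subtree has 1 node {7}, right has 5 {11, 1, 26, 12, 4}.
      Root 26: left subtree has 2 nodes {11, 1}, right has 2 {12, 4}.
        Root 1: left subtree has 1 node {11}, right has 0 { }.
        Root 12: left subtree has 0 nodes { }, right has 1 {4}.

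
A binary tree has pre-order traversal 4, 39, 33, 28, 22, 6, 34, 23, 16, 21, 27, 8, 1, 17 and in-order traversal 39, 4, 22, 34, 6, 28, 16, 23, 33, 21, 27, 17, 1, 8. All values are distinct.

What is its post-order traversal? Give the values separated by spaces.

The first element of pre-order is the root; it splits in-order into left and right subtrees.
Root 4: left subtree has 1 node {39}, right has 12 {22, 34, 6, 28, 16, 23, 33, 21, 27, 17, 1, 8}.
  Root 33: left subtree has 6 nodes {22, 34, 6, 28, 16, 23}, right has 5 {21, 27, 17, 1, 8}.
    Root 28: left subtree has 3 nodes {22, 34, 6}, right has 2 {16, 23}.
      Root 22: left subtree has 0 nodes { }, right has 2 {34, 6}.
        Root 6: left subtree has 1 node {34}, right has 0 { }.
      Root 23: left subtree has 1 node {16}, right has 0 { }.
    Root 21: left subtree has 0 nodes { }, right has 4 {27, 17, 1, 8}.
      Root 27: left subtree has 0 nodes { }, right has 3 {17, 1, 8}.
        Root 8: left subtree has 2 nodes {17, 1}, right has 0 { }.
          Root 1: left subtree has 1 node {17}, right has 0 { }.

39 34 6 22 16 23 28 17 1 8 27 21 33 4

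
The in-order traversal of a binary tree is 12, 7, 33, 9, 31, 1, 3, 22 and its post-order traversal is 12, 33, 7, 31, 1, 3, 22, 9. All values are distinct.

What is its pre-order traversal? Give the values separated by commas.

The last element of post-order is the root; it splits in-order into left and right subtrees.
Root 9: left subtree has 3 nodes {12, 7, 33}, right has 4 {31, 1, 3, 22}.
  Root 7: left subtree has 1 node {12}, right has 1 {33}.
  Root 22: left subtree has 3 nodes {31, 1, 3}, right has 0 { }.
    Root 3: left subtree has 2 nodes {31, 1}, right has 0 { }.
      Root 1: left subtree has 1 node {31}, right has 0 { }.

9, 7, 12, 33, 22, 3, 1, 31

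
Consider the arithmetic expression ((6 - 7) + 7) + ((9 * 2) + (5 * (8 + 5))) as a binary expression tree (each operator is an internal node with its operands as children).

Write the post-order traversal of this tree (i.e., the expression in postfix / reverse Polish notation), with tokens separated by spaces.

Post-order on an expression tree gives postfix notation: for each operator, emit left operand, right operand, then the operator.

6 7 - 7 + 9 2 * 5 8 5 + * + +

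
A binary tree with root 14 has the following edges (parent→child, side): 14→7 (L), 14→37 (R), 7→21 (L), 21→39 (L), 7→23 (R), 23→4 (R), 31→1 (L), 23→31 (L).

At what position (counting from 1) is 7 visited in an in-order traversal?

3

In-order visits the left subtree, then the node, then the right subtree.
At 14: go left to 7.
  At 7: go left to 21.
    At 21: go left to 39.
      39 is a leaf — visit 39.
    Visit 21.
    At 21: no right child.
  Visit 7.
  At 7: go right to 23.
    At 23: go left to 31.
      At 31: go left to 1.
        1 is a leaf — visit 1.
      Visit 31.
      At 31: no right child.
    Visit 23.
    At 23: go right to 4.
      4 is a leaf — visit 4.
Visit 14.
At 14: go right to 37.
  37 is a leaf — visit 37.
Full in-order sequence: 39, 21, 7, 1, 31, 23, 4, 14, 37.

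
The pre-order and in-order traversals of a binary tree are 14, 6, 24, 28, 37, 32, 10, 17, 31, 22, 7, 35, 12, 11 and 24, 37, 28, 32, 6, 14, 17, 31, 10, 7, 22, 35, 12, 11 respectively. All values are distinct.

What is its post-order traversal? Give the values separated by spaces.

The first element of pre-order is the root; it splits in-order into left and right subtrees.
Root 14: left subtree has 5 nodes {24, 37, 28, 32, 6}, right has 8 {17, 31, 10, 7, 22, 35, 12, 11}.
  Root 6: left subtree has 4 nodes {24, 37, 28, 32}, right has 0 { }.
    Root 24: left subtree has 0 nodes { }, right has 3 {37, 28, 32}.
      Root 28: left subtree has 1 node {37}, right has 1 {32}.
  Root 10: left subtree has 2 nodes {17, 31}, right has 5 {7, 22, 35, 12, 11}.
    Root 17: left subtree has 0 nodes { }, right has 1 {31}.
    Root 22: left subtree has 1 node {7}, right has 3 {35, 12, 11}.
      Root 35: left subtree has 0 nodes { }, right has 2 {12, 11}.
        Root 12: left subtree has 0 nodes { }, right has 1 {11}.

37 32 28 24 6 31 17 7 11 12 35 22 10 14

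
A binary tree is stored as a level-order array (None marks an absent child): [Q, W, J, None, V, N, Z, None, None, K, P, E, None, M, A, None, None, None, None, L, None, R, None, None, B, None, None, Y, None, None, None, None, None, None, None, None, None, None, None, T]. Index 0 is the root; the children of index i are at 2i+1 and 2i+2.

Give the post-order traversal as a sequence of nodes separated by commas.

T, L, K, R, P, V, W, B, E, N, Y, M, A, Z, J, Q

Post-order visits the left subtree, then the right subtree, then the node.
At Q: go left to W.
  At W: no left child.
  At W: go right to V.
    At V: go left to K.
      At K: go left to L.
        At L: go left to T.
          T is a leaf — visit T.
        At L: no right child.
        Visit L.
      At K: no right child.
      Visit K.
    At V: go right to P.
      At P: go left to R.
        R is a leaf — visit R.
      At P: no right child.
      Visit P.
    Visit V.
  Visit W.
At Q: go right to J.
  At J: go left to N.
    At N: go left to E.
      At E: no left child.
      At E: go right to B.
        B is a leaf — visit B.
      Visit E.
    At N: no right child.
    Visit N.
  At J: go right to Z.
    At Z: go left to M.
      At M: go left to Y.
        Y is a leaf — visit Y.
      At M: no right child.
      Visit M.
    At Z: go right to A.
      A is a leaf — visit A.
    Visit Z.
  Visit J.
Visit Q.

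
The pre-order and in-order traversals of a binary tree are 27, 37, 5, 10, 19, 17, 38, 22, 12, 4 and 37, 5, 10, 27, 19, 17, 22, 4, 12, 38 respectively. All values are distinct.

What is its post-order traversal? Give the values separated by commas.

10, 5, 37, 4, 12, 22, 38, 17, 19, 27

The first element of pre-order is the root; it splits in-order into left and right subtrees.
Root 27: left subtree has 3 nodes {37, 5, 10}, right has 6 {19, 17, 22, 4, 12, 38}.
  Root 37: left subtree has 0 nodes { }, right has 2 {5, 10}.
    Root 5: left subtree has 0 nodes { }, right has 1 {10}.
  Root 19: left subtree has 0 nodes { }, right has 5 {17, 22, 4, 12, 38}.
    Root 17: left subtree has 0 nodes { }, right has 4 {22, 4, 12, 38}.
      Root 38: left subtree has 3 nodes {22, 4, 12}, right has 0 { }.
        Root 22: left subtree has 0 nodes { }, right has 2 {4, 12}.
          Root 12: left subtree has 1 node {4}, right has 0 { }.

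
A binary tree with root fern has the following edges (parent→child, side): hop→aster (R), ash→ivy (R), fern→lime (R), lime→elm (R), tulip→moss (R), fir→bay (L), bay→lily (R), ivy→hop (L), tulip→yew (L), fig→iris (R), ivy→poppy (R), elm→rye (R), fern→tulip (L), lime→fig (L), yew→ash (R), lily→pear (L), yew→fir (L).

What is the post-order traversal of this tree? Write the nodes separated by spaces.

pear lily bay fir aster hop poppy ivy ash yew moss tulip iris fig rye elm lime fern

Post-order visits the left subtree, then the right subtree, then the node.
At fern: go left to tulip.
  At tulip: go left to yew.
    At yew: go left to fir.
      At fir: go left to bay.
        At bay: no left child.
        At bay: go right to lily.
          At lily: go left to pear.
            pear is a leaf — visit pear.
          At lily: no right child.
          Visit lily.
        Visit bay.
      At fir: no right child.
      Visit fir.
    At yew: go right to ash.
      At ash: no left child.
      At ash: go right to ivy.
        At ivy: go left to hop.
          At hop: no left child.
          At hop: go right to aster.
            aster is a leaf — visit aster.
          Visit hop.
        At ivy: go right to poppy.
          poppy is a leaf — visit poppy.
        Visit ivy.
      Visit ash.
    Visit yew.
  At tulip: go right to moss.
    moss is a leaf — visit moss.
  Visit tulip.
At fern: go right to lime.
  At lime: go left to fig.
    At fig: no left child.
    At fig: go right to iris.
      iris is a leaf — visit iris.
    Visit fig.
  At lime: go right to elm.
    At elm: no left child.
    At elm: go right to rye.
      rye is a leaf — visit rye.
    Visit elm.
  Visit lime.
Visit fern.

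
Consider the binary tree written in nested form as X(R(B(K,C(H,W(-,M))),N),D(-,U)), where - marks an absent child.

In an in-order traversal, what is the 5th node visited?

In-order visits the left subtree, then the node, then the right subtree.
At X: go left to R.
  At R: go left to B.
    At B: go left to K.
      K is a leaf — visit K.
    Visit B.
    At B: go right to C.
      At C: go left to H.
        H is a leaf — visit H.
      Visit C.
      At C: go right to W.
        At W: no left child.
        Visit W.
        At W: go right to M.
          M is a leaf — visit M.
  Visit R.
  At R: go right to N.
    N is a leaf — visit N.
Visit X.
At X: go right to D.
  At D: no left child.
  Visit D.
  At D: go right to U.
    U is a leaf — visit U.
Full in-order sequence: K, B, H, C, W, M, R, N, X, D, U.

W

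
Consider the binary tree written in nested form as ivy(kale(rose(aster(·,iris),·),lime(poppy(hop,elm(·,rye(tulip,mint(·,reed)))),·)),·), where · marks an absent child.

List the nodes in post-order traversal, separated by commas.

Post-order visits the left subtree, then the right subtree, then the node.
At ivy: go left to kale.
  At kale: go left to rose.
    At rose: go left to aster.
      At aster: no left child.
      At aster: go right to iris.
        iris is a leaf — visit iris.
      Visit aster.
    At rose: no right child.
    Visit rose.
  At kale: go right to lime.
    At lime: go left to poppy.
      At poppy: go left to hop.
        hop is a leaf — visit hop.
      At poppy: go right to elm.
        At elm: no left child.
        At elm: go right to rye.
          At rye: go left to tulip.
            tulip is a leaf — visit tulip.
          At rye: go right to mint.
            At mint: no left child.
            At mint: go right to reed.
              reed is a leaf — visit reed.
            Visit mint.
          Visit rye.
        Visit elm.
      Visit poppy.
    At lime: no right child.
    Visit lime.
  Visit kale.
At ivy: no right child.
Visit ivy.

iris, aster, rose, hop, tulip, reed, mint, rye, elm, poppy, lime, kale, ivy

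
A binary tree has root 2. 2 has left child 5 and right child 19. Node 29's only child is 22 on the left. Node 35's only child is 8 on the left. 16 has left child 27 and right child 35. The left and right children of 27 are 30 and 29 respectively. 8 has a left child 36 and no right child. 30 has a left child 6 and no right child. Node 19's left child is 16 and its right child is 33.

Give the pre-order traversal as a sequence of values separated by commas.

Pre-order visits the node, then its left subtree, then its right subtree.
Visit 2.
At 2: go left to 5.
  5 is a leaf — visit 5.
At 2: go right to 19.
  Visit 19.
  At 19: go left to 16.
    Visit 16.
    At 16: go left to 27.
      Visit 27.
      At 27: go left to 30.
        Visit 30.
        At 30: go left to 6.
          6 is a leaf — visit 6.
        At 30: no right child.
      At 27: go right to 29.
        Visit 29.
        At 29: go left to 22.
          22 is a leaf — visit 22.
        At 29: no right child.
    At 16: go right to 35.
      Visit 35.
      At 35: go left to 8.
        Visit 8.
        At 8: go left to 36.
          36 is a leaf — visit 36.
        At 8: no right child.
      At 35: no right child.
  At 19: go right to 33.
    33 is a leaf — visit 33.

2, 5, 19, 16, 27, 30, 6, 29, 22, 35, 8, 36, 33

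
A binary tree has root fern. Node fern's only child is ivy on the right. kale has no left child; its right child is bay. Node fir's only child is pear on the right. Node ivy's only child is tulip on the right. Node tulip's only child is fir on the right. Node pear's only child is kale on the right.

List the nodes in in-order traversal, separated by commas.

In-order visits the left subtree, then the node, then the right subtree.
At fern: no left child.
Visit fern.
At fern: go right to ivy.
  At ivy: no left child.
  Visit ivy.
  At ivy: go right to tulip.
    At tulip: no left child.
    Visit tulip.
    At tulip: go right to fir.
      At fir: no left child.
      Visit fir.
      At fir: go right to pear.
        At pear: no left child.
        Visit pear.
        At pear: go right to kale.
          At kale: no left child.
          Visit kale.
          At kale: go right to bay.
            bay is a leaf — visit bay.

fern, ivy, tulip, fir, pear, kale, bay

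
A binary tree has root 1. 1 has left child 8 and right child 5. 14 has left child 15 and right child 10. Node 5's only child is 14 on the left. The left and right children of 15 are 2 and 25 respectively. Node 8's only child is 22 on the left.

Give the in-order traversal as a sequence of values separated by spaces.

In-order visits the left subtree, then the node, then the right subtree.
At 1: go left to 8.
  At 8: go left to 22.
    22 is a leaf — visit 22.
  Visit 8.
  At 8: no right child.
Visit 1.
At 1: go right to 5.
  At 5: go left to 14.
    At 14: go left to 15.
      At 15: go left to 2.
        2 is a leaf — visit 2.
      Visit 15.
      At 15: go right to 25.
        25 is a leaf — visit 25.
    Visit 14.
    At 14: go right to 10.
      10 is a leaf — visit 10.
  Visit 5.
  At 5: no right child.

22 8 1 2 15 25 14 10 5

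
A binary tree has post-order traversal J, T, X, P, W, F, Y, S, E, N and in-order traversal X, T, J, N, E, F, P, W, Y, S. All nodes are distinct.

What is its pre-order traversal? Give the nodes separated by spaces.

The last element of post-order is the root; it splits in-order into left and right subtrees.
Root N: left subtree has 3 nodes {X, T, J}, right has 6 {E, F, P, W, Y, S}.
  Root X: left subtree has 0 nodes { }, right has 2 {T, J}.
    Root T: left subtree has 0 nodes { }, right has 1 {J}.
  Root E: left subtree has 0 nodes { }, right has 5 {F, P, W, Y, S}.
    Root S: left subtree has 4 nodes {F, P, W, Y}, right has 0 { }.
      Root Y: left subtree has 3 nodes {F, P, W}, right has 0 { }.
        Root F: left subtree has 0 nodes { }, right has 2 {P, W}.
          Root W: left subtree has 1 node {P}, right has 0 { }.

N X T J E S Y F W P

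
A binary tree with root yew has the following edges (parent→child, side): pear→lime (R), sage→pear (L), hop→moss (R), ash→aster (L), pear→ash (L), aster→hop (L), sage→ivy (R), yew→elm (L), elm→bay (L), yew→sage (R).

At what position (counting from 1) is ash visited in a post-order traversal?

6

Post-order visits the left subtree, then the right subtree, then the node.
At yew: go left to elm.
  At elm: go left to bay.
    bay is a leaf — visit bay.
  At elm: no right child.
  Visit elm.
At yew: go right to sage.
  At sage: go left to pear.
    At pear: go left to ash.
      At ash: go left to aster.
        At aster: go left to hop.
          At hop: no left child.
          At hop: go right to moss.
            moss is a leaf — visit moss.
          Visit hop.
        At aster: no right child.
        Visit aster.
      At ash: no right child.
      Visit ash.
    At pear: go right to lime.
      lime is a leaf — visit lime.
    Visit pear.
  At sage: go right to ivy.
    ivy is a leaf — visit ivy.
  Visit sage.
Visit yew.
Full post-order sequence: bay, elm, moss, hop, aster, ash, lime, pear, ivy, sage, yew.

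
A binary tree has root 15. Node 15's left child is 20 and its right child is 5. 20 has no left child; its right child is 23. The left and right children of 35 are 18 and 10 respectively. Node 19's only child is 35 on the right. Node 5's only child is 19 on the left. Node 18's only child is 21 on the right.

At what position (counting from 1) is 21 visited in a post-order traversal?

Post-order visits the left subtree, then the right subtree, then the node.
At 15: go left to 20.
  At 20: no left child.
  At 20: go right to 23.
    23 is a leaf — visit 23.
  Visit 20.
At 15: go right to 5.
  At 5: go left to 19.
    At 19: no left child.
    At 19: go right to 35.
      At 35: go left to 18.
        At 18: no left child.
        At 18: go right to 21.
          21 is a leaf — visit 21.
        Visit 18.
      At 35: go right to 10.
        10 is a leaf — visit 10.
      Visit 35.
    Visit 19.
  At 5: no right child.
  Visit 5.
Visit 15.
Full post-order sequence: 23, 20, 21, 18, 10, 35, 19, 5, 15.

3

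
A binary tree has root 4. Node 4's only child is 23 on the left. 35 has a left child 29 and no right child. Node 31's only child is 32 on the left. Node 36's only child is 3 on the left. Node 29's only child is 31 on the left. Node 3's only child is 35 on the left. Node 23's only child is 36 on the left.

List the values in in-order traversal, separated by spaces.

In-order visits the left subtree, then the node, then the right subtree.
At 4: go left to 23.
  At 23: go left to 36.
    At 36: go left to 3.
      At 3: go left to 35.
        At 35: go left to 29.
          At 29: go left to 31.
            At 31: go left to 32.
              32 is a leaf — visit 32.
            Visit 31.
            At 31: no right child.
          Visit 29.
          At 29: no right child.
        Visit 35.
        At 35: no right child.
      Visit 3.
      At 3: no right child.
    Visit 36.
    At 36: no right child.
  Visit 23.
  At 23: no right child.
Visit 4.
At 4: no right child.

32 31 29 35 3 36 23 4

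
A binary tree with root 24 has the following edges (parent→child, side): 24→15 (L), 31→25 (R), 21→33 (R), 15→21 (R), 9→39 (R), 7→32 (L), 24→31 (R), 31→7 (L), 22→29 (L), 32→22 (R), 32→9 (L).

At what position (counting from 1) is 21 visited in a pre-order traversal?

3

Pre-order visits the node, then its left subtree, then its right subtree.
Visit 24.
At 24: go left to 15.
  Visit 15.
  At 15: no left child.
  At 15: go right to 21.
    Visit 21.
    At 21: no left child.
    At 21: go right to 33.
      33 is a leaf — visit 33.
At 24: go right to 31.
  Visit 31.
  At 31: go left to 7.
    Visit 7.
    At 7: go left to 32.
      Visit 32.
      At 32: go left to 9.
        Visit 9.
        At 9: no left child.
        At 9: go right to 39.
          39 is a leaf — visit 39.
      At 32: go right to 22.
        Visit 22.
        At 22: go left to 29.
          29 is a leaf — visit 29.
        At 22: no right child.
    At 7: no right child.
  At 31: go right to 25.
    25 is a leaf — visit 25.
Full pre-order sequence: 24, 15, 21, 33, 31, 7, 32, 9, 39, 22, 29, 25.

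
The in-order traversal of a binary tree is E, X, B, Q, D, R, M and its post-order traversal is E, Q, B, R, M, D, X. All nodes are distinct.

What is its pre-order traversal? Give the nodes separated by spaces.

X E D B Q M R

The last element of post-order is the root; it splits in-order into left and right subtrees.
Root X: left subtree has 1 node {E}, right has 5 {B, Q, D, R, M}.
  Root D: left subtree has 2 nodes {B, Q}, right has 2 {R, M}.
    Root B: left subtree has 0 nodes { }, right has 1 {Q}.
    Root M: left subtree has 1 node {R}, right has 0 { }.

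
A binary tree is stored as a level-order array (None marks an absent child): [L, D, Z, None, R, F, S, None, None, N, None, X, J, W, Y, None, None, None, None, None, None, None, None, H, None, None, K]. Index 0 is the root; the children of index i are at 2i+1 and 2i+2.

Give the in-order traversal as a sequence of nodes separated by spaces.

D N R L H X F J K Z W S Y

In-order visits the left subtree, then the node, then the right subtree.
At L: go left to D.
  At D: no left child.
  Visit D.
  At D: go right to R.
    At R: go left to N.
      N is a leaf — visit N.
    Visit R.
    At R: no right child.
Visit L.
At L: go right to Z.
  At Z: go left to F.
    At F: go left to X.
      At X: go left to H.
        H is a leaf — visit H.
      Visit X.
      At X: no right child.
    Visit F.
    At F: go right to J.
      At J: no left child.
      Visit J.
      At J: go right to K.
        K is a leaf — visit K.
  Visit Z.
  At Z: go right to S.
    At S: go left to W.
      W is a leaf — visit W.
    Visit S.
    At S: go right to Y.
      Y is a leaf — visit Y.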